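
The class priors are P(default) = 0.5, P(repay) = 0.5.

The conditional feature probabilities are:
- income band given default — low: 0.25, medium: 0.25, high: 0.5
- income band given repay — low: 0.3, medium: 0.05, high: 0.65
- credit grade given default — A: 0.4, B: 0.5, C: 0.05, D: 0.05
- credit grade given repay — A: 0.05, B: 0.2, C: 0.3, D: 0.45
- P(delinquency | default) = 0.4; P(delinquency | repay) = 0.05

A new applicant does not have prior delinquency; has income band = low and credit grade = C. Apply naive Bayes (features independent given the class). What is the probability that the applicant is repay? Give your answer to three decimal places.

0.919

default: 0.5 × 0.25 × 0.05 × (1−0.4) = 0.00375
repay: 0.5 × 0.3 × 0.3 × (1−0.05) = 0.04275
P(repay | x) = 0.04275 / 0.0465 ≈ 0.919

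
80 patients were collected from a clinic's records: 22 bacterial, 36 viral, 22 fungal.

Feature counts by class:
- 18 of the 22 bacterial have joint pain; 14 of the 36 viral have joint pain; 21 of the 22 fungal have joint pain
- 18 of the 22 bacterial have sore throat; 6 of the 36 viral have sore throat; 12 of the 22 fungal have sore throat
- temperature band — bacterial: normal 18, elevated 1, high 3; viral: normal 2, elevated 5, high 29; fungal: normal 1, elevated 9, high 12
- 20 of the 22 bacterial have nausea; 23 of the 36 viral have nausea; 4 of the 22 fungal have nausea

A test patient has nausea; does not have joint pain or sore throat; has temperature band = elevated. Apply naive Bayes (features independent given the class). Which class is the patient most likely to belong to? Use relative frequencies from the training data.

viral

bacterial: (22/80) × (4/22) × (4/22) × (1/22) × (20/22) ≈ 0.000375657
viral: (36/80) × (22/36) × (30/36) × (5/36) × (23/36) ≈ 0.020335
fungal: (22/80) × (1/22) × (10/22) × (9/22) × (4/22) ≈ 0.000422615
Highest score → viral.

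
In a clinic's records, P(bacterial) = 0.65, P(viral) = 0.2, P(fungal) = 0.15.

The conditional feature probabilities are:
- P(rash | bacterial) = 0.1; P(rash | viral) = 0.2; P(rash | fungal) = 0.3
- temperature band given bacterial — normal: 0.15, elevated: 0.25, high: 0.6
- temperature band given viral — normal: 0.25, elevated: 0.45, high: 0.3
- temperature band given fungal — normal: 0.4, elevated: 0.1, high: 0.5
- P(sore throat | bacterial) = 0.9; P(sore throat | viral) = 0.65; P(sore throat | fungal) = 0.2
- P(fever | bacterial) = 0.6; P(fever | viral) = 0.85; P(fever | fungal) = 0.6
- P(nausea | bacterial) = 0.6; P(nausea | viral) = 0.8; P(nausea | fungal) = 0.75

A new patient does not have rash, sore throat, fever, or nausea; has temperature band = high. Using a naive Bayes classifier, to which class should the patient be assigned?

bacterial: 0.65 × (1−0.1) × 0.6 × (1−0.9) × (1−0.6) × (1−0.6) = 0.005616
viral: 0.2 × (1−0.2) × 0.3 × (1−0.65) × (1−0.85) × (1−0.8) = 0.000504
fungal: 0.15 × (1−0.3) × 0.5 × (1−0.2) × (1−0.6) × (1−0.75) = 0.0042
Highest score → bacterial.

bacterial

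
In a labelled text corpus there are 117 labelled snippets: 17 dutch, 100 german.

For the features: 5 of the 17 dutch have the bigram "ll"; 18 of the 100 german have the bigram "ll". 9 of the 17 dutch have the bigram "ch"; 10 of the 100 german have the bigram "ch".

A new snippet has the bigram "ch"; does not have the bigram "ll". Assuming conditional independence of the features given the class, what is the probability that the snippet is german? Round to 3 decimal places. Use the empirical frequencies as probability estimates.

dutch: (17/117) × (12/17) × (9/17) ≈ 0.0542986
german: (100/117) × (82/100) × (10/100) ≈ 0.0700855
P(german | x) = 0.0700855 / 0.1243841 ≈ 0.563

0.563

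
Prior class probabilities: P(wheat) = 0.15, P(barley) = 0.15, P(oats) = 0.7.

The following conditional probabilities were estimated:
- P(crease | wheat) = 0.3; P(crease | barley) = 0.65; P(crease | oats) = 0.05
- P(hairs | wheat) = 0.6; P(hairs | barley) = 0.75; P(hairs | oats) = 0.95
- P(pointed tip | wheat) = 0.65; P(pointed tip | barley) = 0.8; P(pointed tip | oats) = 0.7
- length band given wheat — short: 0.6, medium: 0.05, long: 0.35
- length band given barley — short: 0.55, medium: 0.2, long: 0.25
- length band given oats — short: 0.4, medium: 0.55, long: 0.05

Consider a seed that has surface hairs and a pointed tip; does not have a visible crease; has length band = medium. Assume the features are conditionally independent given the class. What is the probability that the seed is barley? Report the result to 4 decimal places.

0.0250

wheat: 0.15 × (1−0.3) × 0.6 × 0.65 × 0.05 = 0.0020475
barley: 0.15 × (1−0.65) × 0.75 × 0.8 × 0.2 = 0.0063
oats: 0.7 × (1−0.05) × 0.95 × 0.7 × 0.55 = 0.24322375
P(barley | x) = 0.0063 / 0.25157125 ≈ 0.0250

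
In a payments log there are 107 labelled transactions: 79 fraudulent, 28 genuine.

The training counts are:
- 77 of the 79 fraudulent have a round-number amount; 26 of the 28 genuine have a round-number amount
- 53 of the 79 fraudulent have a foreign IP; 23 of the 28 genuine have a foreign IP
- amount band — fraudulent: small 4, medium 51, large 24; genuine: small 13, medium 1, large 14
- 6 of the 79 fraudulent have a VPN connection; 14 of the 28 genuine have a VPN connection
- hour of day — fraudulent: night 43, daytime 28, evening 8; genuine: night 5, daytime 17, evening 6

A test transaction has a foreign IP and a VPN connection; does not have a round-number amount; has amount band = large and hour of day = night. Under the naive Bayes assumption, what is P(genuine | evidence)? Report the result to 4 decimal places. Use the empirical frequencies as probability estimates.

0.8132

fraudulent: (79/107) × (2/79) × (53/79) × (24/79) × (6/79) × (43/79) ≈ 0.000157487
genuine: (28/107) × (2/28) × (23/28) × (14/28) × (14/28) × (5/28) ≈ 0.000685438
P(genuine | x) = 0.000685438 / 0.000842925 ≈ 0.8132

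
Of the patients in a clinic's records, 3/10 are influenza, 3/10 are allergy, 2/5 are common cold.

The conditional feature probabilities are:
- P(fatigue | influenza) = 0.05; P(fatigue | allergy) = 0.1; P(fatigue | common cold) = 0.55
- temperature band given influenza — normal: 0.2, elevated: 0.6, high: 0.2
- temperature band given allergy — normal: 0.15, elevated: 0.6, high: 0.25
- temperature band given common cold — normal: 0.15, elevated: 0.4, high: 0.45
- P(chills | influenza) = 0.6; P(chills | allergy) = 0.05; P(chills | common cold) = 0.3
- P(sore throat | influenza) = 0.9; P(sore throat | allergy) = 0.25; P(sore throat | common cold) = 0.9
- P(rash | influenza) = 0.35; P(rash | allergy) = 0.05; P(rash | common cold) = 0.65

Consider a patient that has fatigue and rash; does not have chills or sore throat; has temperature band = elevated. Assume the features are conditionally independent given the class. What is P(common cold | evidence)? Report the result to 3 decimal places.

0.839

influenza: 0.3 × 0.05 × 0.6 × (1−0.6) × (1−0.9) × 0.35 = 0.000126
allergy: 0.3 × 0.1 × 0.6 × (1−0.05) × (1−0.25) × 0.05 = 0.00064125
common cold: 0.4 × 0.55 × 0.4 × (1−0.3) × (1−0.9) × 0.65 = 0.004004
P(common cold | x) = 0.004004 / 0.00477125 ≈ 0.839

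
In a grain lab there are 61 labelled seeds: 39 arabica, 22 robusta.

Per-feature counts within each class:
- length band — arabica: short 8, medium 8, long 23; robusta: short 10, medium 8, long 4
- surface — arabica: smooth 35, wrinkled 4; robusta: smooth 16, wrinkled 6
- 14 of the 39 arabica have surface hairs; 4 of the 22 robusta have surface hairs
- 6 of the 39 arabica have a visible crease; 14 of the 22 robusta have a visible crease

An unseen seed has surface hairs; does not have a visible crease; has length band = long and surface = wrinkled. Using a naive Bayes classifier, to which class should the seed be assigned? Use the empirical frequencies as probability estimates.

arabica

arabica: (39/61) × (23/39) × (4/39) × (14/39) × (33/39) ≈ 0.0117464
robusta: (22/61) × (4/22) × (6/22) × (4/22) × (8/22) ≈ 0.0011824
Highest score → arabica.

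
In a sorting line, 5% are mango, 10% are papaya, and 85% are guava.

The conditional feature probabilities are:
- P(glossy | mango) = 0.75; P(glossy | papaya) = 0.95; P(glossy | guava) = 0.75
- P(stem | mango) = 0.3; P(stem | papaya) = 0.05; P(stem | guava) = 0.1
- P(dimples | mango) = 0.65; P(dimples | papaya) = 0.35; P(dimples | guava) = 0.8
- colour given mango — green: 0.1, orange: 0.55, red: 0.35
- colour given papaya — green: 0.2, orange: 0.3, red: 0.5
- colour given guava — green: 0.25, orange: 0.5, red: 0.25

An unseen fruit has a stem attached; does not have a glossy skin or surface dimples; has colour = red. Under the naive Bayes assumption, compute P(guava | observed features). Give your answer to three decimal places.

mango: 0.05 × (1−0.75) × 0.3 × (1−0.65) × 0.35 = 0.000459375
papaya: 0.1 × (1−0.95) × 0.05 × (1−0.35) × 0.5 = 0.00008125
guava: 0.85 × (1−0.75) × 0.1 × (1−0.8) × 0.25 = 0.0010625
P(guava | x) = 0.0010625 / 0.001603125 ≈ 0.663

0.663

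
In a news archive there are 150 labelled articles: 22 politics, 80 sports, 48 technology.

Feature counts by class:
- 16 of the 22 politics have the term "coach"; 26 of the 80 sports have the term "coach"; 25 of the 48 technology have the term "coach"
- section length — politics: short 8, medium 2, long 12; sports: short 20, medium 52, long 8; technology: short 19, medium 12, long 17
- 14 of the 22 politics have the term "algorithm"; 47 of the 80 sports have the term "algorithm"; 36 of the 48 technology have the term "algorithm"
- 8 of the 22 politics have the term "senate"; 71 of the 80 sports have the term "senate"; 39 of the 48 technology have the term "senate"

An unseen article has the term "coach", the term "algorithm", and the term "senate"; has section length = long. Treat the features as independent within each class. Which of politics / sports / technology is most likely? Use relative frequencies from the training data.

technology

politics: (22/150) × (16/22) × (12/22) × (14/22) × (8/22) ≈ 0.0134636
sports: (80/150) × (26/80) × (8/80) × (47/80) × (71/80) ≈ 0.00903771
technology: (48/150) × (25/48) × (17/48) × (36/48) × (39/48) ≈ 0.0359701
Highest score → technology.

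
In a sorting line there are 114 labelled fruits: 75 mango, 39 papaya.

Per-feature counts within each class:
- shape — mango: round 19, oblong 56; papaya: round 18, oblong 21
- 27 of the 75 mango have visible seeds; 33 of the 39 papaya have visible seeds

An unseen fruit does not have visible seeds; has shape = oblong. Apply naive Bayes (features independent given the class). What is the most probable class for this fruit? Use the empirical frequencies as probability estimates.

mango: (75/114) × (56/75) × (48/75) ≈ 0.314386
papaya: (39/114) × (21/39) × (6/39) ≈ 0.0283401
Highest score → mango.

mango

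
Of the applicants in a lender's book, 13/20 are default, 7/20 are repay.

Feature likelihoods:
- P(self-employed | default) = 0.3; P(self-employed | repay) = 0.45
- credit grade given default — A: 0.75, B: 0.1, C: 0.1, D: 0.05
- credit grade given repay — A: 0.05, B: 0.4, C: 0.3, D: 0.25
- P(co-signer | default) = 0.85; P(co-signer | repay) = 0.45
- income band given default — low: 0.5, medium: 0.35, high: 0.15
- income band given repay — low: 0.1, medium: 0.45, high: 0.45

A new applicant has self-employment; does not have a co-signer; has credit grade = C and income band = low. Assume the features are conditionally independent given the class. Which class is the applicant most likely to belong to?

default: 0.65 × 0.3 × 0.1 × (1−0.85) × 0.5 = 0.0014625
repay: 0.35 × 0.45 × 0.3 × (1−0.45) × 0.1 = 0.00259875
Highest score → repay.

repay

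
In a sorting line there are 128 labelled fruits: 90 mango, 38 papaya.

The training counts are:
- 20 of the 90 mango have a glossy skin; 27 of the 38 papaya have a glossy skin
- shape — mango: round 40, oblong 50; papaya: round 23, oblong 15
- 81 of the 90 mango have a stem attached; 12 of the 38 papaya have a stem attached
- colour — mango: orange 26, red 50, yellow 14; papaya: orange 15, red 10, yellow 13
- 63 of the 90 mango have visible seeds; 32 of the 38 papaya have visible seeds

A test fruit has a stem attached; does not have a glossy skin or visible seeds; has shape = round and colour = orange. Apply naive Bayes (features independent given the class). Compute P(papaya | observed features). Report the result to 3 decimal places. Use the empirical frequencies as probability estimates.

0.051

mango: (90/128) × (70/90) × (40/90) × (81/90) × (26/90) × (27/90) ≈ 0.0189583
papaya: (38/128) × (11/38) × (23/38) × (12/38) × (15/38) × (6/38) ≈ 0.00102376
P(papaya | x) = 0.00102376 / 0.01998206 ≈ 0.051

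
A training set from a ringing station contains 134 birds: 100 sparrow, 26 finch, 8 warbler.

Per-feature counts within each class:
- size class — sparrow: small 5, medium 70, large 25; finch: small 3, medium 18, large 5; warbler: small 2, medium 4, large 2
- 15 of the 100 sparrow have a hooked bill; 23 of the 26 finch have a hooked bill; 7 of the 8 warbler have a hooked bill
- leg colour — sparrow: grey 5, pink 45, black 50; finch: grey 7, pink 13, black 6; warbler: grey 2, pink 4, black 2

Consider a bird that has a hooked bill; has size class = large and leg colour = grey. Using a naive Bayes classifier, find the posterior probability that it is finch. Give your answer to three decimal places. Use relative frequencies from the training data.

sparrow: (100/134) × (25/100) × (15/100) × (5/100) ≈ 0.00139925
finch: (26/134) × (5/26) × (23/26) × (7/26) ≈ 0.00888678
warbler: (8/134) × (2/8) × (7/8) × (2/8) ≈ 0.00326493
P(finch | x) = 0.00888678 / 0.01355096 ≈ 0.656

0.656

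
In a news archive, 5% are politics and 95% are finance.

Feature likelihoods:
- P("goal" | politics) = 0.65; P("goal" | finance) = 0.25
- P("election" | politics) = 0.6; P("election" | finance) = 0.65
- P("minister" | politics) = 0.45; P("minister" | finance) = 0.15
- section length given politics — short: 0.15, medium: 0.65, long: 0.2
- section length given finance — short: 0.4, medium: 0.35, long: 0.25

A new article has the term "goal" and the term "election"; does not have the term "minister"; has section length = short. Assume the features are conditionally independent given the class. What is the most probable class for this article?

finance

politics: 0.05 × 0.65 × 0.6 × (1−0.45) × 0.15 = 0.00160875
finance: 0.95 × 0.25 × 0.65 × (1−0.15) × 0.4 = 0.0524875
Highest score → finance.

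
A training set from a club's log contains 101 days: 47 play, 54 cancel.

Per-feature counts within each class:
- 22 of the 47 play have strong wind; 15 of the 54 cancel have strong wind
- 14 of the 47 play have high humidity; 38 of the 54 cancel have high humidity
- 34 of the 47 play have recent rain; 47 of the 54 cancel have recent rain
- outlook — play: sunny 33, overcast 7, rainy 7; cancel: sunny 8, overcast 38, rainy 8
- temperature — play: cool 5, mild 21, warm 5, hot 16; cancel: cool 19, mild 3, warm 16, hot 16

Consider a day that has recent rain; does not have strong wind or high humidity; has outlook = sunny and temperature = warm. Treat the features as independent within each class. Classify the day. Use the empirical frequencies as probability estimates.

play: (47/101) × (25/47) × (33/47) × (34/47) × (33/47) × (5/47) ≈ 0.00939083
cancel: (54/101) × (39/54) × (16/54) × (47/54) × (8/54) × (16/54) ≈ 0.00437115
Highest score → play.

play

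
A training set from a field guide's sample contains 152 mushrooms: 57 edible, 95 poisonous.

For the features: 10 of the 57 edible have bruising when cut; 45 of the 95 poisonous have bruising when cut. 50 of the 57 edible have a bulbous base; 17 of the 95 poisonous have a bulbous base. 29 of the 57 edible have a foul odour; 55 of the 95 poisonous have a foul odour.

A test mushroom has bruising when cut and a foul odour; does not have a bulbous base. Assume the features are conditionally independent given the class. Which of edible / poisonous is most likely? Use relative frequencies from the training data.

edible: (57/152) × (10/57) × (7/57) × (29/57) ≈ 0.00411058
poisonous: (95/152) × (45/95) × (78/95) × (55/95) ≈ 0.140728
Highest score → poisonous.

poisonous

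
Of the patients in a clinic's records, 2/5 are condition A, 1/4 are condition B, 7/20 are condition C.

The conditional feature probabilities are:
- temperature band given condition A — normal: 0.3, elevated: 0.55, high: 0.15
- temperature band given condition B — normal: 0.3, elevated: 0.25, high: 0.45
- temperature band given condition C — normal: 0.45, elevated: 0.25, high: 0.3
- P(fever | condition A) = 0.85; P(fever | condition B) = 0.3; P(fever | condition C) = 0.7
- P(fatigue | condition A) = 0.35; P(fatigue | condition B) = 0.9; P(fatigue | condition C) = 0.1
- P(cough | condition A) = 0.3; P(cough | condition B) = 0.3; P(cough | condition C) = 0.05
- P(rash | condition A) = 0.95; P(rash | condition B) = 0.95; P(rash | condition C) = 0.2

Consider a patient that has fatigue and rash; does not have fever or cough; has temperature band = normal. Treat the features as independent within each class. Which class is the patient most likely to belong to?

condition B

condition A: 0.4 × 0.3 × (1−0.85) × 0.35 × (1−0.3) × 0.95 = 0.0041895
condition B: 0.25 × 0.3 × (1−0.3) × 0.9 × (1−0.3) × 0.95 = 0.03142125
condition C: 0.35 × 0.45 × (1−0.7) × 0.1 × (1−0.05) × 0.2 = 0.00089775
Highest score → condition B.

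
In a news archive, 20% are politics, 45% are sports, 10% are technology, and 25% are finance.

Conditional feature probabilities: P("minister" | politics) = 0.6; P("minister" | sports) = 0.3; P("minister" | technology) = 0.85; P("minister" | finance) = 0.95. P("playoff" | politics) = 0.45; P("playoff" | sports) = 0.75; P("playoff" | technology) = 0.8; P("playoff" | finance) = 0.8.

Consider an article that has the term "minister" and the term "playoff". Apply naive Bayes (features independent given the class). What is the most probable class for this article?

politics: 0.2 × 0.6 × 0.45 = 0.054
sports: 0.45 × 0.3 × 0.75 = 0.10125
technology: 0.1 × 0.85 × 0.8 = 0.068
finance: 0.25 × 0.95 × 0.8 = 0.19
Highest score → finance.

finance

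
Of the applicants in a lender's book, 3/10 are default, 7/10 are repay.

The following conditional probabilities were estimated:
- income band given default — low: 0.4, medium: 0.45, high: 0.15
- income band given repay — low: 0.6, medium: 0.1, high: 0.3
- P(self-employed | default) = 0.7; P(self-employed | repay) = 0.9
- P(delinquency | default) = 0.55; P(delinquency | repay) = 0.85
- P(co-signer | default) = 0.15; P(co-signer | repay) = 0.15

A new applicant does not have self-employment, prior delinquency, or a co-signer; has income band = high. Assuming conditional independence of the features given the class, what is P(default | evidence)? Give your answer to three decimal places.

default: 0.3 × 0.15 × (1−0.7) × (1−0.55) × (1−0.15) = 0.00516375
repay: 0.7 × 0.3 × (1−0.9) × (1−0.85) × (1−0.15) = 0.0026775
P(default | x) = 0.00516375 / 0.00784125 ≈ 0.659

0.659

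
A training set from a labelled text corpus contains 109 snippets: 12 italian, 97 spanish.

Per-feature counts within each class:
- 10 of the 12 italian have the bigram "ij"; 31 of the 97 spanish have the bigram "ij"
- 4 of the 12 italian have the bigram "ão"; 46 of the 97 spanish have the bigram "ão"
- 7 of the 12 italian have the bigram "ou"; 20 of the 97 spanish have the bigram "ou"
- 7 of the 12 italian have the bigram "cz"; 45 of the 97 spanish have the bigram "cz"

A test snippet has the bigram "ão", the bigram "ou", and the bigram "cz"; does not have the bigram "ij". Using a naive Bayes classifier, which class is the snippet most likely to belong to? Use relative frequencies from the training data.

italian: (12/109) × (2/12) × (4/12) × (7/12) × (7/12) ≈ 0.00208121
spanish: (97/109) × (66/97) × (46/97) × (20/97) × (45/97) ≈ 0.0274665
Highest score → spanish.

spanish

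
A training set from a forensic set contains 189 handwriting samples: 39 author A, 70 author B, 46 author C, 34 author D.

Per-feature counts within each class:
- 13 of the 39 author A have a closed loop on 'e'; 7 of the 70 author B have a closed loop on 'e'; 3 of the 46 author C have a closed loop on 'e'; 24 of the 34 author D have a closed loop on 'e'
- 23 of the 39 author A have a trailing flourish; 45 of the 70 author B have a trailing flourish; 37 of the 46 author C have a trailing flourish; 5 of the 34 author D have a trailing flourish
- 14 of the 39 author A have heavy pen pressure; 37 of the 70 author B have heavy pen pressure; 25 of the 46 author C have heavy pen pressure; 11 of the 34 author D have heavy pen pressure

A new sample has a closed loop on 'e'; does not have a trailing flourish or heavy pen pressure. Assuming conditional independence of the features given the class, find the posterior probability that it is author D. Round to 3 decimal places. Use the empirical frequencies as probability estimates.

0.740

author A: (39/189) × (13/39) × (16/39) × (25/39) ≈ 0.0180889
author B: (70/189) × (7/70) × (25/70) × (33/70) ≈ 0.00623583
author C: (46/189) × (3/46) × (9/46) × (21/46) ≈ 0.00141777
author D: (34/189) × (24/34) × (29/34) × (23/34) ≈ 0.0732685
P(author D | x) = 0.0732685 / 0.099011 ≈ 0.740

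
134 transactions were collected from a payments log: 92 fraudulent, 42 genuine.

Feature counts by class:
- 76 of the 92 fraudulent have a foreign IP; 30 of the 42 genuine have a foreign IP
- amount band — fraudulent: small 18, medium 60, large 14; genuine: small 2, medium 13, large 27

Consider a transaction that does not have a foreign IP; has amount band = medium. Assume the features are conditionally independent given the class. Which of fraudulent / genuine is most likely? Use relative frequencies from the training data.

fraudulent

fraudulent: (92/134) × (16/92) × (60/92) ≈ 0.0778715
genuine: (42/134) × (12/42) × (13/42) ≈ 0.0277186
Highest score → fraudulent.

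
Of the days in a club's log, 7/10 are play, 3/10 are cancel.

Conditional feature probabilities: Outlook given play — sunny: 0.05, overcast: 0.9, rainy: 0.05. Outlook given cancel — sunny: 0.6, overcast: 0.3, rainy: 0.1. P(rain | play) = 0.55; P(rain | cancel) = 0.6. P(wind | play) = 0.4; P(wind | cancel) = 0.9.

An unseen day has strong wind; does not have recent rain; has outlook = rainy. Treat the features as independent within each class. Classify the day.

cancel

play: 0.7 × 0.05 × (1−0.55) × 0.4 = 0.0063
cancel: 0.3 × 0.1 × (1−0.6) × 0.9 = 0.0108
Highest score → cancel.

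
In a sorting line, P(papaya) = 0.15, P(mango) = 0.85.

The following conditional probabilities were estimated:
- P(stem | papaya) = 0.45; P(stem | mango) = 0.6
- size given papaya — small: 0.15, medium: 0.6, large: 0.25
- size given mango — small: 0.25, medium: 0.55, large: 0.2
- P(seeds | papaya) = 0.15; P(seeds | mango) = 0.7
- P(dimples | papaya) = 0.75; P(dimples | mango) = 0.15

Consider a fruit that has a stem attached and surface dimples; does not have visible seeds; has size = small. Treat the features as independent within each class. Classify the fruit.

papaya: 0.15 × 0.45 × 0.15 × (1−0.15) × 0.75 = 0.0064546875
mango: 0.85 × 0.6 × 0.25 × (1−0.7) × 0.15 = 0.0057375
Highest score → papaya.

papaya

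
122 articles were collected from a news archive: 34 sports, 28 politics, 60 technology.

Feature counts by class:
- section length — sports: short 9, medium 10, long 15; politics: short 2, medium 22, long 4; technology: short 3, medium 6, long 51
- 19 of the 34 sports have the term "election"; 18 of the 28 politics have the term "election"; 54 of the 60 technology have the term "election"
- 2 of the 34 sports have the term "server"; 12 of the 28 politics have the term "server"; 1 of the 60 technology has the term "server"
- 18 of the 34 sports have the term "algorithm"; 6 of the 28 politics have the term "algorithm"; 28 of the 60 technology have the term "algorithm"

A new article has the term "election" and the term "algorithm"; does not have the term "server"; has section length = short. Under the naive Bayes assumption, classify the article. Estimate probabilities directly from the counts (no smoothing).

sports

sports: (34/122) × (9/34) × (19/34) × (32/34) × (18/34) ≈ 0.020541
politics: (28/122) × (2/28) × (18/28) × (16/28) × (6/28) ≈ 0.00129045
technology: (60/122) × (3/60) × (54/60) × (59/60) × (28/60) ≈ 0.0101557
Highest score → sports.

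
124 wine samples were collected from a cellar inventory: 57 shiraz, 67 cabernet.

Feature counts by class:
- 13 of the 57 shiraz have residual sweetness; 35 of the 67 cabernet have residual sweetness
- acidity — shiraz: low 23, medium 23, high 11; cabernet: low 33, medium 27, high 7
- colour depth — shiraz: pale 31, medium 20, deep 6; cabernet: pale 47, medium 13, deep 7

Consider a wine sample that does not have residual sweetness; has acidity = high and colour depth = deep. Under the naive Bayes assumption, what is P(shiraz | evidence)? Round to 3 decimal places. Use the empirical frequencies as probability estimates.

0.719

shiraz: (57/124) × (44/57) × (11/57) × (6/57) ≈ 0.00720817
cabernet: (67/124) × (32/67) × (7/67) × (7/67) ≈ 0.00281692
P(shiraz | x) = 0.00720817 / 0.01002509 ≈ 0.719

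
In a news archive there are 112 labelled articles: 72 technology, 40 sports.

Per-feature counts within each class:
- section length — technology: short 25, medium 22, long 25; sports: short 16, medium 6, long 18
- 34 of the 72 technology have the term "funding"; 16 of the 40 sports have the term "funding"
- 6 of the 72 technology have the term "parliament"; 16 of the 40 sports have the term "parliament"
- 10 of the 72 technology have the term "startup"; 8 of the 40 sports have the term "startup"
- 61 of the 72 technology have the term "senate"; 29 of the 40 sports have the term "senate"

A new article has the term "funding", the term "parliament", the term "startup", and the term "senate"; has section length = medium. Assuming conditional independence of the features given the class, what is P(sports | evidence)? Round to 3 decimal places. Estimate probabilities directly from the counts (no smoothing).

technology: (72/112) × (22/72) × (34/72) × (6/72) × (10/72) × (61/72) ≈ 0.000909567
sports: (40/112) × (6/40) × (16/40) × (16/40) × (8/40) × (29/40) ≈ 0.00124286
P(sports | x) = 0.00124286 / 0.002152427 ≈ 0.577

0.577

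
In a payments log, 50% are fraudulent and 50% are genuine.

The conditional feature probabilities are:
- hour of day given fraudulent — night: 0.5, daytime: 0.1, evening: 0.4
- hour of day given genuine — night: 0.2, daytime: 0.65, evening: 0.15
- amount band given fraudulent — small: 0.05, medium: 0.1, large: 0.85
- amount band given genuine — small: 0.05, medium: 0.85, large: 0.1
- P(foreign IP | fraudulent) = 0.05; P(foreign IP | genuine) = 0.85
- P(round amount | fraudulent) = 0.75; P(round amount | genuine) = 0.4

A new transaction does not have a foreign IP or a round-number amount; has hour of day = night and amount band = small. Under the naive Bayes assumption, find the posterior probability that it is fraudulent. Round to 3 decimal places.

0.868

fraudulent: 0.5 × 0.5 × 0.05 × (1−0.05) × (1−0.75) = 0.00296875
genuine: 0.5 × 0.2 × 0.05 × (1−0.85) × (1−0.4) = 0.00045
P(fraudulent | x) = 0.00296875 / 0.00341875 ≈ 0.868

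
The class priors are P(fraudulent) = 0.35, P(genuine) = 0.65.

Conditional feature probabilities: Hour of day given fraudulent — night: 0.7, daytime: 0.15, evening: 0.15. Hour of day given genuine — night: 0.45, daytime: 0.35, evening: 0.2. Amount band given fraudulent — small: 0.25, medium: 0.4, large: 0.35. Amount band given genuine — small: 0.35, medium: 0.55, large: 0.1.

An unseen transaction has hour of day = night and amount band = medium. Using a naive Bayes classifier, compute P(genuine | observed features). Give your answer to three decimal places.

fraudulent: 0.35 × 0.7 × 0.4 = 0.098
genuine: 0.65 × 0.45 × 0.55 = 0.160875
P(genuine | x) = 0.160875 / 0.258875 ≈ 0.621

0.621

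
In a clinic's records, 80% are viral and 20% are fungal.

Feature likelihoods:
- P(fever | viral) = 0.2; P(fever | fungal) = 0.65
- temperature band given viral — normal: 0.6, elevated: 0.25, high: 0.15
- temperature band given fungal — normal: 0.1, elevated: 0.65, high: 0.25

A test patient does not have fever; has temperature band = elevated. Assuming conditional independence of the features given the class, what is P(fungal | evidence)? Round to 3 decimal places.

0.221

viral: 0.8 × (1−0.2) × 0.25 = 0.16
fungal: 0.2 × (1−0.65) × 0.65 = 0.0455
P(fungal | x) = 0.0455 / 0.2055 ≈ 0.221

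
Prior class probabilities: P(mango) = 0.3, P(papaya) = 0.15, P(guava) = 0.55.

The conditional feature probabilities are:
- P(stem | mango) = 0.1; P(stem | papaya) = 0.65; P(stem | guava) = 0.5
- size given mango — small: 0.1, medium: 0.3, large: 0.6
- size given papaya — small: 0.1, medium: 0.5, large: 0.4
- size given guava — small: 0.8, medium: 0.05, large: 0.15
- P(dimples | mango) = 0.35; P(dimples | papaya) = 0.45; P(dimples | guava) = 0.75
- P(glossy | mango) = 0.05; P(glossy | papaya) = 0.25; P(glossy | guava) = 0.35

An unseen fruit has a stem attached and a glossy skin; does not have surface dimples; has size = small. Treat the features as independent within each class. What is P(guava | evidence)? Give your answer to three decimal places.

mango: 0.3 × 0.1 × 0.1 × (1−0.35) × 0.05 = 0.0000975
papaya: 0.15 × 0.65 × 0.1 × (1−0.45) × 0.25 = 0.001340625
guava: 0.55 × 0.5 × 0.8 × (1−0.75) × 0.35 = 0.01925
P(guava | x) = 0.01925 / 0.020688125 ≈ 0.930

0.930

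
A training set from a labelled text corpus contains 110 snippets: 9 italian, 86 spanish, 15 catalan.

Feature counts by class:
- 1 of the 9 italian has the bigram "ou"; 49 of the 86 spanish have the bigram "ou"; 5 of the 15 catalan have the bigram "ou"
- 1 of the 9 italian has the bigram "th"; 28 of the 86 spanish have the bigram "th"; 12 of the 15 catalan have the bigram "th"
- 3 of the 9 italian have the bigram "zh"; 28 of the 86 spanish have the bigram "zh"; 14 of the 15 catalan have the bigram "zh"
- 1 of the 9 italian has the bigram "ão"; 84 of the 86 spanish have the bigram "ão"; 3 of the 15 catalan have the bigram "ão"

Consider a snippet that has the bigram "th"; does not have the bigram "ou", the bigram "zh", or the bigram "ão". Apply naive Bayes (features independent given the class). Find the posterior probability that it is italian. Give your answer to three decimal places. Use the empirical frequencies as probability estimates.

italian: (9/110) × (8/9) × (1/9) × (6/9) × (8/9) ≈ 0.00478863
spanish: (86/110) × (37/86) × (28/86) × (58/86) × (2/86) ≈ 0.00171763
catalan: (15/110) × (10/15) × (12/15) × (1/15) × (12/15) ≈ 0.00387879
P(italian | x) = 0.00478863 / 0.01038505 ≈ 0.461

0.461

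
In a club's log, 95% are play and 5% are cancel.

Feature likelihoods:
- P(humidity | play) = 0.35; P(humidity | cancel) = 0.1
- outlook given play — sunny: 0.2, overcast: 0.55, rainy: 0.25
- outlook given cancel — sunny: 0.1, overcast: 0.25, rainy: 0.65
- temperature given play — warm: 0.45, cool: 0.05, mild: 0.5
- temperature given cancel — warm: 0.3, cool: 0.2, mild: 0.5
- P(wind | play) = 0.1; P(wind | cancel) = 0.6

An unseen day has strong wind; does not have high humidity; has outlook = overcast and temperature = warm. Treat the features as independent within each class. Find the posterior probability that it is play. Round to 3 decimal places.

play: 0.95 × (1−0.35) × 0.55 × 0.45 × 0.1 = 0.015283125
cancel: 0.05 × (1−0.1) × 0.25 × 0.3 × 0.6 = 0.002025
P(play | x) = 0.015283125 / 0.017308125 ≈ 0.883

0.883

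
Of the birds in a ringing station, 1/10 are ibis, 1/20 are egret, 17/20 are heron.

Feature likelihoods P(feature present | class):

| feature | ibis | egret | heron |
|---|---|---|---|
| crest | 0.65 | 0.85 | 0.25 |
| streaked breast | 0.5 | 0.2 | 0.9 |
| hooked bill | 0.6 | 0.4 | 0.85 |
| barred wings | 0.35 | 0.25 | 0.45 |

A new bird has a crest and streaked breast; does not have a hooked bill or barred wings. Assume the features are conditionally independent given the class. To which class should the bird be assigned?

ibis: 0.1 × 0.65 × 0.5 × (1−0.6) × (1−0.35) = 0.00845
egret: 0.05 × 0.85 × 0.2 × (1−0.4) × (1−0.25) = 0.003825
heron: 0.85 × 0.25 × 0.9 × (1−0.85) × (1−0.45) = 0.015778125
Highest score → heron.

heron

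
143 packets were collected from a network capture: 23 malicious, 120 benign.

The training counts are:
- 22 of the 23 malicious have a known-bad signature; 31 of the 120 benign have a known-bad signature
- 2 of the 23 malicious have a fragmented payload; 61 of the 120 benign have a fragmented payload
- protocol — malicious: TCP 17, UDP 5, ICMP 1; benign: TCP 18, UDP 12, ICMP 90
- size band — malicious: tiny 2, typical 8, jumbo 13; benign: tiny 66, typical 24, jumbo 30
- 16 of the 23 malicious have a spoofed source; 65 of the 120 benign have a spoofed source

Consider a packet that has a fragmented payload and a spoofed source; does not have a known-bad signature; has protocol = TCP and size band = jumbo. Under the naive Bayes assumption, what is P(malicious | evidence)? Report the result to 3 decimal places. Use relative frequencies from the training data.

malicious: (23/143) × (1/23) × (2/23) × (17/23) × (13/23) × (16/23) ≈ 0.000176724
benign: (120/143) × (89/120) × (61/120) × (18/120) × (30/120) × (65/120) ≈ 0.00642637
P(malicious | x) = 0.000176724 / 0.006603094 ≈ 0.027

0.027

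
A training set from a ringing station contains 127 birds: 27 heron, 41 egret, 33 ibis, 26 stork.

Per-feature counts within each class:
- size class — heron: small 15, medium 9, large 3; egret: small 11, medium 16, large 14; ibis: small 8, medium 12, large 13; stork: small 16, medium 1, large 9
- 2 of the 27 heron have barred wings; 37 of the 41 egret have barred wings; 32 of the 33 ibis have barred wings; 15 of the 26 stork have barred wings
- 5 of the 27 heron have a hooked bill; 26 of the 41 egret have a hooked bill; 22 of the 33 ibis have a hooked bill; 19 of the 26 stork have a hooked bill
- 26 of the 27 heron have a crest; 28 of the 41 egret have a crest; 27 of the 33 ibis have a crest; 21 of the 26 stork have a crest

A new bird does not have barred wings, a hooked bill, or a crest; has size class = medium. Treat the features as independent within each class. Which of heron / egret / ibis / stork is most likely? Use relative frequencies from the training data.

heron: (27/127) × (9/27) × (25/27) × (22/27) × (1/27) ≈ 0.00198021
egret: (41/127) × (16/41) × (4/41) × (15/41) × (13/41) ≈ 0.0014258
ibis: (33/127) × (12/33) × (1/33) × (11/33) × (6/33) ≈ 0.000173532
stork: (26/127) × (1/26) × (11/26) × (7/26) × (5/26) ≈ 0.000172479
Highest score → heron.

heron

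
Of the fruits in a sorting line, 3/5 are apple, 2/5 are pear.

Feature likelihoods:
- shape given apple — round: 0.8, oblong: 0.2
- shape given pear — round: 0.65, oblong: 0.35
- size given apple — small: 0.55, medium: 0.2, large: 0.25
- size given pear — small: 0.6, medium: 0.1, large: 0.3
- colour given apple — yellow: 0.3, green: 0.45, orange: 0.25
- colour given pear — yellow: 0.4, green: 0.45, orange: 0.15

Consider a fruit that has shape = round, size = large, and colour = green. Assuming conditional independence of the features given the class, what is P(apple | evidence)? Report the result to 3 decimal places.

0.606

apple: 0.6 × 0.8 × 0.25 × 0.45 = 0.054
pear: 0.4 × 0.65 × 0.3 × 0.45 = 0.0351
P(apple | x) = 0.054 / 0.0891 ≈ 0.606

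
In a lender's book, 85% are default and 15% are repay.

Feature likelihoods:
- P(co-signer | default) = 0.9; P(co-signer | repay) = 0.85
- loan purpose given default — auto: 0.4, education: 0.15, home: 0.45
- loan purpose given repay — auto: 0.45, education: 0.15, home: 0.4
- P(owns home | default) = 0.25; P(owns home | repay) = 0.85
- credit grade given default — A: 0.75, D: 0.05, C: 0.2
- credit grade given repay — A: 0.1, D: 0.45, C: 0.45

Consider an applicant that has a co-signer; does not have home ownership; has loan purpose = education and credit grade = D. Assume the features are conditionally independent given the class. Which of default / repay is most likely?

default: 0.85 × 0.9 × 0.15 × (1−0.25) × 0.05 = 0.004303125
repay: 0.15 × 0.85 × 0.15 × (1−0.85) × 0.45 = 0.0012909375
Highest score → default.

default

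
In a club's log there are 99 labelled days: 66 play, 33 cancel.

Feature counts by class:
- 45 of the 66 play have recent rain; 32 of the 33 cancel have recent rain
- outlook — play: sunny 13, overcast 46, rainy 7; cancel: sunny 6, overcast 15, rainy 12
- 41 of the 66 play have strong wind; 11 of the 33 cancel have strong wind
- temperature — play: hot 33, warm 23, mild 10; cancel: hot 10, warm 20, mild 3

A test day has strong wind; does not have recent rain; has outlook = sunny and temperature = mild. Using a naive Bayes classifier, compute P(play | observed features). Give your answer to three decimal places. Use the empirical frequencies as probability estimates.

play: (66/99) × (21/66) × (13/66) × (41/66) × (10/66) ≈ 0.0039326
cancel: (33/99) × (1/33) × (6/33) × (11/33) × (3/33) ≈ 0.0000556529
P(play | x) = 0.0039326 / 0.0039882529 ≈ 0.986

0.986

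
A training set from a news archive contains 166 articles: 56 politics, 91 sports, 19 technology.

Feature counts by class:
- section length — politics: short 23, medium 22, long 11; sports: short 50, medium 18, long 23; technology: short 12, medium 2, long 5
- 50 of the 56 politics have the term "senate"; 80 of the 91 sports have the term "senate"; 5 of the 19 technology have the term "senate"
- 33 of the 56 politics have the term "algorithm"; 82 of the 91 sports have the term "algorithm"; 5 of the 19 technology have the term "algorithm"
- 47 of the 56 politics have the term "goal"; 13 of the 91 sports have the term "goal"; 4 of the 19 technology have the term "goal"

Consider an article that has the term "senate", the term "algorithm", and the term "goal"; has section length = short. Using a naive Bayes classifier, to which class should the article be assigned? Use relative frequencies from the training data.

politics

politics: (56/166) × (23/56) × (50/56) × (33/56) × (47/56) ≈ 0.0611839
sports: (91/166) × (50/91) × (80/91) × (82/91) × (13/91) ≈ 0.0340867
technology: (19/166) × (12/19) × (5/19) × (5/19) × (4/19) ≈ 0.00105393
Highest score → politics.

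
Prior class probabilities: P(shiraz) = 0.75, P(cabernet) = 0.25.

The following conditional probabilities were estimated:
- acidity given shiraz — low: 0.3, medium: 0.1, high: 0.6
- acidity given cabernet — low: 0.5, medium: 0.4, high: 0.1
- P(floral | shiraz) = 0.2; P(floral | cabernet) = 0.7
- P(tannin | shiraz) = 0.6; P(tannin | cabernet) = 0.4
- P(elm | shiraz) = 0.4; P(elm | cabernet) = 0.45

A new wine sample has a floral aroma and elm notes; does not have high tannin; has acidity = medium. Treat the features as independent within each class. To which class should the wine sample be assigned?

cabernet

shiraz: 0.75 × 0.1 × 0.2 × (1−0.6) × 0.4 = 0.0024
cabernet: 0.25 × 0.4 × 0.7 × (1−0.4) × 0.45 = 0.0189
Highest score → cabernet.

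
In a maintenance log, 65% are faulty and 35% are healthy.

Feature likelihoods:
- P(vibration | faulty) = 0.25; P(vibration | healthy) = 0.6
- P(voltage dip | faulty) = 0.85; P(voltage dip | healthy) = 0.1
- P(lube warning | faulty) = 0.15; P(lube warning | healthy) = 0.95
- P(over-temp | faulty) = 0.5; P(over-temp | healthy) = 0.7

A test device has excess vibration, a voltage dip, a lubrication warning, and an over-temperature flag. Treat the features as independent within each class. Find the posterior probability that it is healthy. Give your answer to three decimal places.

faulty: 0.65 × 0.25 × 0.85 × 0.15 × 0.5 = 0.010359375
healthy: 0.35 × 0.6 × 0.1 × 0.95 × 0.7 = 0.013965
P(healthy | x) = 0.013965 / 0.024324375 ≈ 0.574

0.574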